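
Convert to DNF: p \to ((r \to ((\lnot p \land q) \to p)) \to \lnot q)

p \to ((r \to ((\lnot p \land q) \to p)) \to \lnot q)
⇔ \lnot p \lor ((r \to ((\lnot p \land q) \to p)) \to \lnot q)   [eliminate \to]
⇔ \lnot p \lor \lnot (r \to ((\lnot p \land q) \to p)) \lor \lnot q   [eliminate \to]
⇔ \lnot p \lor \lnot (\lnot r \lor ((\lnot p \land q) \to p)) \lor \lnot q   [eliminate \to]
⇔ \lnot p \lor \lnot (\lnot r \lor \lnot (\lnot p \land q) \lor p) \lor \lnot q   [eliminate \to]
⇔ \lnot p \lor (\lnot \lnot r \land \lnot \lnot (\lnot p \land q) \land \lnot p) \lor \lnot q   [De Morgan]
⇔ \lnot p \lor (r \land \lnot \lnot (\lnot p \land q) \land \lnot p) \lor \lnot q   [double negation]
⇔ \lnot p \lor (r \land \lnot p \land q \land \lnot p) \lor \lnot q   [double negation]
⇔ \lnot p \lor \lnot q   [simplify]

\lnot p \lor \lnot q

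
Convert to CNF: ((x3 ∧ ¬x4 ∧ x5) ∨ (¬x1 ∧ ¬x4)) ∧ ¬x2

((x3 ∧ ¬x4 ∧ x5) ∨ (¬x1 ∧ ¬x4)) ∧ ¬x2
≡ (x3 ∨ ¬x1) ∧ (x3 ∨ ¬x4) ∧ (¬x4 ∨ ¬x1) ∧ (¬x4 ∨ ¬x4) ∧ (x5 ∨ ¬x1) ∧ (x5 ∨ ¬x4) ∧ ¬x2   — distribute ∨ over ∧
≡ (x3 ∨ ¬x1) ∧ ¬x4 ∧ (x5 ∨ ¬x1) ∧ ¬x2   — simplify

(x3 ∨ ¬x1) ∧ ¬x4 ∧ (x5 ∨ ¬x1) ∧ ¬x2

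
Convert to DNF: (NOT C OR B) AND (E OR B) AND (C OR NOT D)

(NOT C AND E AND NOT D) OR (B AND C) OR (B AND NOT D)

(NOT C OR B) AND (E OR B) AND (C OR NOT D)
≡ (NOT C AND E AND C) OR (NOT C AND E AND NOT D) OR (NOT C AND B AND C) OR (NOT C AND B AND NOT D) OR (B AND E AND C) OR (B AND E AND NOT D) OR (B AND B AND C) OR (B AND B AND NOT D)   — distribute AND over OR
≡ (NOT C AND E AND NOT D) OR (B AND C) OR (B AND NOT D)   — simplify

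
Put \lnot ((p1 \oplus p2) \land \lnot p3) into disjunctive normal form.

\lnot ((p1 \oplus p2) \land \lnot p3)
≡ \lnot (((p1 \land \lnot p2) \lor (\lnot p1 \land p2)) \land \lnot p3)   (expand \oplus)
≡ \lnot ((p1 \land \lnot p2) \lor (\lnot p1 \land p2)) \lor \lnot \lnot p3   (De Morgan)
≡ (\lnot (p1 \land \lnot p2) \land \lnot (\lnot p1 \land p2)) \lor \lnot \lnot p3   (De Morgan)
≡ ((\lnot p1 \lor \lnot \lnot p2) \land \lnot (\lnot p1 \land p2)) \lor \lnot \lnot p3   (De Morgan)
≡ ((\lnot p1 \lor p2) \land \lnot (\lnot p1 \land p2)) \lor \lnot \lnot p3   (double negation)
≡ ((\lnot p1 \lor p2) \land (\lnot \lnot p1 \lor \lnot p2)) \lor \lnot \lnot p3   (De Morgan)
≡ ((\lnot p1 \lor p2) \land (p1 \lor \lnot p2)) \lor \lnot \lnot p3   (double negation)
≡ ((\lnot p1 \lor p2) \land (p1 \lor \lnot p2)) \lor p3   (double negation)
≡ (\lnot p1 \land p1) \lor (\lnot p1 \land \lnot p2) \lor (p2 \land p1) \lor (p2 \land \lnot p2) \lor p3   (distribute \land over \lor)
≡ (\lnot p1 \land \lnot p2) \lor (p2 \land p1) \lor p3   (simplify)

(\lnot p1 \land \lnot p2) \lor (p2 \land p1) \lor p3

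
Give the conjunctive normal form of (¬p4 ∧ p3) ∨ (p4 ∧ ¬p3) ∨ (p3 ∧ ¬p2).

(¬p4 ∨ ¬p3 ∨ ¬p2) ∧ (p3 ∨ p4)

(¬p4 ∧ p3) ∨ (p4 ∧ ¬p3) ∨ (p3 ∧ ¬p2)
⇔ (¬p4 ∨ p4 ∨ p3) ∧ (¬p4 ∨ p4 ∨ ¬p2) ∧ (¬p4 ∨ ¬p3 ∨ p3) ∧ (¬p4 ∨ ¬p3 ∨ ¬p2) ∧ (p3 ∨ p4 ∨ p3) ∧ (p3 ∨ p4 ∨ ¬p2) ∧ (p3 ∨ ¬p3 ∨ p3) ∧ (p3 ∨ ¬p3 ∨ ¬p2)
⇔ (¬p4 ∨ ¬p3 ∨ ¬p2) ∧ (p3 ∨ p4)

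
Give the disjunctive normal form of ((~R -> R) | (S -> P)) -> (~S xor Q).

((~R -> R) | (S -> P)) -> (~S xor Q)
⇔ ~((~R -> R) | (S -> P)) | (~S xor Q)   (eliminate ->)
⇔ ~(~~R | R | (S -> P)) | (~S xor Q)   (eliminate ->)
⇔ ~(~~R | R | ~S | P) | (~S xor Q)   (eliminate ->)
⇔ ~(~~R | R | ~S | P) | (~S & ~Q) | (~~S & Q)   (expand xor)
⇔ (~~~R & ~R & ~~S & ~P) | (~S & ~Q) | (~~S & Q)   (De Morgan)
⇔ (~R & ~R & ~~S & ~P) | (~S & ~Q) | (~~S & Q)   (double negation)
⇔ (~R & ~R & S & ~P) | (~S & ~Q) | (~~S & Q)   (double negation)
⇔ (~R & ~R & S & ~P) | (~S & ~Q) | (S & Q)   (double negation)
⇔ (~R & S & ~P) | (~S & ~Q) | (S & Q)   (simplify)

(~R & S & ~P) | (~S & ~Q) | (S & Q)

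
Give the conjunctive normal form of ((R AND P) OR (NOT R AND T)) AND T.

((R AND P) OR (NOT R AND T)) AND T
= (R OR NOT R) AND (R OR T) AND (P OR NOT R) AND (P OR T) AND T   [distribute OR over AND]
= (P OR NOT R) AND T   [simplify]

(P OR NOT R) AND T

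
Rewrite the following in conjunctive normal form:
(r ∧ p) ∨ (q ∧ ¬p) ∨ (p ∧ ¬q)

(r ∨ ¬p ∨ ¬q) ∧ (p ∨ q)

(r ∧ p) ∨ (q ∧ ¬p) ∨ (p ∧ ¬q)
⇔ (r ∨ q ∨ p) ∧ (r ∨ q ∨ ¬q) ∧ (r ∨ ¬p ∨ p) ∧ (r ∨ ¬p ∨ ¬q) ∧ (p ∨ q ∨ p) ∧ (p ∨ q ∨ ¬q) ∧ (p ∨ ¬p ∨ p) ∧ (p ∨ ¬p ∨ ¬q)   [distribute ∨ over ∧]
⇔ (r ∨ ¬p ∨ ¬q) ∧ (p ∨ q)   [simplify]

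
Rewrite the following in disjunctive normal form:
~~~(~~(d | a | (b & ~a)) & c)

(~d & ~a & ~b) | ~c

~~~(~~(d | a | (b & ~a)) & c)
= ~(~~(d | a | (b & ~a)) & c)   (double negation)
= ~~~(d | a | (b & ~a)) | ~c   (De Morgan)
= ~(d | a | (b & ~a)) | ~c   (double negation)
= (~d & ~a & ~(b & ~a)) | ~c   (De Morgan)
= (~d & ~a & (~b | ~~a)) | ~c   (De Morgan)
= (~d & ~a & (~b | a)) | ~c   (double negation)
= (~d & ~a & ~b) | (~d & ~a & a) | ~c   (distribute & over |)
= (~d & ~a & ~b) | ~c   (simplify)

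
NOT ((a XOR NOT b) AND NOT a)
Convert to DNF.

NOT ((a XOR NOT b) AND NOT a)
≡ NOT (((a AND NOT NOT b) OR (NOT a AND NOT b)) AND NOT a)   (expand XOR)
≡ NOT ((a AND NOT NOT b) OR (NOT a AND NOT b)) OR NOT NOT a   (De Morgan)
≡ (NOT (a AND NOT NOT b) AND NOT (NOT a AND NOT b)) OR NOT NOT a   (De Morgan)
≡ ((NOT a OR NOT NOT NOT b) AND NOT (NOT a AND NOT b)) OR NOT NOT a   (De Morgan)
≡ ((NOT a OR NOT b) AND NOT (NOT a AND NOT b)) OR NOT NOT a   (double negation)
≡ ((NOT a OR NOT b) AND (NOT NOT a OR NOT NOT b)) OR NOT NOT a   (De Morgan)
≡ ((NOT a OR NOT b) AND (a OR NOT NOT b)) OR NOT NOT a   (double negation)
≡ ((NOT a OR NOT b) AND (a OR b)) OR NOT NOT a   (double negation)
≡ ((NOT a OR NOT b) AND (a OR b)) OR a   (double negation)
≡ (NOT a AND a) OR (NOT a AND b) OR (NOT b AND a) OR (NOT b AND b) OR a   (distribute AND over OR)
≡ (NOT a AND b) OR a   (simplify)

(NOT a AND b) OR a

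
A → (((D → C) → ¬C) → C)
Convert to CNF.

A → (((D → C) → ¬C) → C)
⇔ ¬A ∨ (((D → C) → ¬C) → C)   — eliminate →
⇔ ¬A ∨ ¬((D → C) → ¬C) ∨ C   — eliminate →
⇔ ¬A ∨ ¬(¬(D → C) ∨ ¬C) ∨ C   — eliminate →
⇔ ¬A ∨ ¬(¬(¬D ∨ C) ∨ ¬C) ∨ C   — eliminate →
⇔ ¬A ∨ (¬¬(¬D ∨ C) ∧ ¬¬C) ∨ C   — De Morgan
⇔ ¬A ∨ ((¬D ∨ C) ∧ ¬¬C) ∨ C   — double negation
⇔ ¬A ∨ ((¬D ∨ C) ∧ C) ∨ C   — double negation
⇔ (¬A ∨ ¬D ∨ C ∨ C) ∧ (¬A ∨ C ∨ C)   — distribute ∨ over ∧
⇔ ¬A ∨ C   — simplify

¬A ∨ C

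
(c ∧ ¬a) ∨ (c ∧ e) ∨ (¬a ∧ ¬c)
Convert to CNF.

(c ∧ ¬a) ∨ (c ∧ e) ∨ (¬a ∧ ¬c)
= (c ∨ c ∨ ¬a) ∧ (c ∨ c ∨ ¬c) ∧ (c ∨ e ∨ ¬a) ∧ (c ∨ e ∨ ¬c) ∧ (¬a ∨ c ∨ ¬a) ∧ (¬a ∨ c ∨ ¬c) ∧ (¬a ∨ e ∨ ¬a) ∧ (¬a ∨ e ∨ ¬c)   — distribute ∨ over ∧
= (c ∨ ¬a) ∧ (¬a ∨ e)   — simplify

(c ∨ ¬a) ∧ (¬a ∨ e)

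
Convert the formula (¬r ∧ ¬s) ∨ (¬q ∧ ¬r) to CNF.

(¬r ∧ ¬s) ∨ (¬q ∧ ¬r)
= (¬r ∨ ¬q) ∧ (¬r ∨ ¬r) ∧ (¬s ∨ ¬q) ∧ (¬s ∨ ¬r)   [distribute ∨ over ∧]
= ¬r ∧ (¬s ∨ ¬q)   [simplify]

¬r ∧ (¬s ∨ ¬q)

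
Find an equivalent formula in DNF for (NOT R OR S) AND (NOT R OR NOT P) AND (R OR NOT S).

(NOT R OR S) AND (NOT R OR NOT P) AND (R OR NOT S)
= (NOT R AND NOT R AND R) OR (NOT R AND NOT R AND NOT S) OR (NOT R AND NOT P AND R) OR (NOT R AND NOT P AND NOT S) OR (S AND NOT R AND R) OR (S AND NOT R AND NOT S) OR (S AND NOT P AND R) OR (S AND NOT P AND NOT S)   (distribute AND over OR)
= (NOT R AND NOT S) OR (S AND NOT P AND R)   (simplify)

(NOT R AND NOT S) OR (S AND NOT P AND R)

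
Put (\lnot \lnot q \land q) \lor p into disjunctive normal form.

q \lor p

(\lnot \lnot q \land q) \lor p
= (q \land q) \lor p   — double negation
= q \lor p   — simplify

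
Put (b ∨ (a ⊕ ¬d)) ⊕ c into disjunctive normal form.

(b ∨ (a ⊕ ¬d)) ⊕ c
≡ ((b ∨ (a ⊕ ¬d)) ∧ ¬c) ∨ (¬(b ∨ (a ⊕ ¬d)) ∧ c)   [expand ⊕]
≡ ((b ∨ (a ∧ ¬¬d) ∨ (¬a ∧ ¬d)) ∧ ¬c) ∨ (¬(b ∨ (a ⊕ ¬d)) ∧ c)   [expand ⊕]
≡ ((b ∨ (a ∧ ¬¬d) ∨ (¬a ∧ ¬d)) ∧ ¬c) ∨ (¬(b ∨ (a ∧ ¬¬d) ∨ (¬a ∧ ¬d)) ∧ c)   [expand ⊕]
≡ ((b ∨ (a ∧ d) ∨ (¬a ∧ ¬d)) ∧ ¬c) ∨ (¬(b ∨ (a ∧ ¬¬d) ∨ (¬a ∧ ¬d)) ∧ c)   [double negation]
≡ ((b ∨ (a ∧ d) ∨ (¬a ∧ ¬d)) ∧ ¬c) ∨ (¬b ∧ ¬(a ∧ ¬¬d) ∧ ¬(¬a ∧ ¬d) ∧ c)   [De Morgan]
≡ ((b ∨ (a ∧ d) ∨ (¬a ∧ ¬d)) ∧ ¬c) ∨ (¬b ∧ (¬a ∨ ¬¬¬d) ∧ ¬(¬a ∧ ¬d) ∧ c)   [De Morgan]
≡ ((b ∨ (a ∧ d) ∨ (¬a ∧ ¬d)) ∧ ¬c) ∨ (¬b ∧ (¬a ∨ ¬d) ∧ ¬(¬a ∧ ¬d) ∧ c)   [double negation]
≡ ((b ∨ (a ∧ d) ∨ (¬a ∧ ¬d)) ∧ ¬c) ∨ (¬b ∧ (¬a ∨ ¬d) ∧ (¬¬a ∨ ¬¬d) ∧ c)   [De Morgan]
≡ ((b ∨ (a ∧ d) ∨ (¬a ∧ ¬d)) ∧ ¬c) ∨ (¬b ∧ (¬a ∨ ¬d) ∧ (a ∨ ¬¬d) ∧ c)   [double negation]
≡ ((b ∨ (a ∧ d) ∨ (¬a ∧ ¬d)) ∧ ¬c) ∨ (¬b ∧ (¬a ∨ ¬d) ∧ (a ∨ d) ∧ c)   [double negation]
≡ (b ∧ ¬c) ∨ (a ∧ d ∧ ¬c) ∨ (¬a ∧ ¬d ∧ ¬c) ∨ (¬b ∧ ¬a ∧ a ∧ c) ∨ (¬b ∧ ¬a ∧ d ∧ c) ∨ (¬b ∧ ¬d ∧ a ∧ c) ∨ (¬b ∧ ¬d ∧ d ∧ c)   [distribute ∧ over ∨]
≡ (b ∧ ¬c) ∨ (a ∧ d ∧ ¬c) ∨ (¬a ∧ ¬d ∧ ¬c) ∨ (¬b ∧ ¬a ∧ d ∧ c) ∨ (¬b ∧ ¬d ∧ a ∧ c)   [simplify]

(b ∧ ¬c) ∨ (a ∧ d ∧ ¬c) ∨ (¬a ∧ ¬d ∧ ¬c) ∨ (¬b ∧ ¬a ∧ d ∧ c) ∨ (¬b ∧ ¬d ∧ a ∧ c)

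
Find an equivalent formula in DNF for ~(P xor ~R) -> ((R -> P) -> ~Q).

~(P xor ~R) -> ((R -> P) -> ~Q)
≡ ~~(P xor ~R) | ((R -> P) -> ~Q)   [eliminate ->]
≡ ~~((P & ~~R) | (~P & ~R)) | ((R -> P) -> ~Q)   [expand xor]
≡ ~~((P & ~~R) | (~P & ~R)) | ~(R -> P) | ~Q   [eliminate ->]
≡ ~~((P & ~~R) | (~P & ~R)) | ~(~R | P) | ~Q   [eliminate ->]
≡ (P & ~~R) | (~P & ~R) | ~(~R | P) | ~Q   [double negation]
≡ (P & R) | (~P & ~R) | ~(~R | P) | ~Q   [double negation]
≡ (P & R) | (~P & ~R) | (~~R & ~P) | ~Q   [De Morgan]
≡ (P & R) | (~P & ~R) | (R & ~P) | ~Q   [double negation]

(P & R) | (~P & ~R) | (R & ~P) | ~Q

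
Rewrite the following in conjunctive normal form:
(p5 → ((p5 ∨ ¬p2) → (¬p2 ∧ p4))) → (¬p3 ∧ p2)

(p5 → ((p5 ∨ ¬p2) → (¬p2 ∧ p4))) → (¬p3 ∧ p2)
⇔ ¬(p5 → ((p5 ∨ ¬p2) → (¬p2 ∧ p4))) ∨ (¬p3 ∧ p2)   [eliminate →]
⇔ ¬(¬p5 ∨ ((p5 ∨ ¬p2) → (¬p2 ∧ p4))) ∨ (¬p3 ∧ p2)   [eliminate →]
⇔ ¬(¬p5 ∨ ¬(p5 ∨ ¬p2) ∨ (¬p2 ∧ p4)) ∨ (¬p3 ∧ p2)   [eliminate →]
⇔ (¬¬p5 ∧ ¬¬(p5 ∨ ¬p2) ∧ ¬(¬p2 ∧ p4)) ∨ (¬p3 ∧ p2)   [De Morgan]
⇔ (p5 ∧ ¬¬(p5 ∨ ¬p2) ∧ ¬(¬p2 ∧ p4)) ∨ (¬p3 ∧ p2)   [double negation]
⇔ (p5 ∧ (p5 ∨ ¬p2) ∧ ¬(¬p2 ∧ p4)) ∨ (¬p3 ∧ p2)   [double negation]
⇔ (p5 ∧ (p5 ∨ ¬p2) ∧ (¬¬p2 ∨ ¬p4)) ∨ (¬p3 ∧ p2)   [De Morgan]
⇔ (p5 ∧ (p5 ∨ ¬p2) ∧ (p2 ∨ ¬p4)) ∨ (¬p3 ∧ p2)   [double negation]
⇔ (p5 ∨ ¬p3) ∧ (p5 ∨ p2) ∧ (p5 ∨ ¬p2 ∨ ¬p3) ∧ (p5 ∨ ¬p2 ∨ p2) ∧ (p2 ∨ ¬p4 ∨ ¬p3) ∧ (p2 ∨ ¬p4 ∨ p2)   [distribute ∨ over ∧]
⇔ (p5 ∨ ¬p3) ∧ (p5 ∨ p2) ∧ (p2 ∨ ¬p4)   [simplify]

(p5 ∨ ¬p3) ∧ (p5 ∨ p2) ∧ (p2 ∨ ¬p4)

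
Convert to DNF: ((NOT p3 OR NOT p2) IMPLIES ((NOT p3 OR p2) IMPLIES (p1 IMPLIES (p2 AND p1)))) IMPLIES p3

((NOT p3 OR NOT p2) IMPLIES ((NOT p3 OR p2) IMPLIES (p1 IMPLIES (p2 AND p1)))) IMPLIES p3
= NOT ((NOT p3 OR NOT p2) IMPLIES ((NOT p3 OR p2) IMPLIES (p1 IMPLIES (p2 AND p1)))) OR p3   [eliminate IMPLIES]
= NOT (NOT (NOT p3 OR NOT p2) OR ((NOT p3 OR p2) IMPLIES (p1 IMPLIES (p2 AND p1)))) OR p3   [eliminate IMPLIES]
= NOT (NOT (NOT p3 OR NOT p2) OR NOT (NOT p3 OR p2) OR (p1 IMPLIES (p2 AND p1))) OR p3   [eliminate IMPLIES]
= NOT (NOT (NOT p3 OR NOT p2) OR NOT (NOT p3 OR p2) OR NOT p1 OR (p2 AND p1)) OR p3   [eliminate IMPLIES]
= (NOT NOT (NOT p3 OR NOT p2) AND NOT NOT (NOT p3 OR p2) AND NOT NOT p1 AND NOT (p2 AND p1)) OR p3   [De Morgan]
= ((NOT p3 OR NOT p2) AND NOT NOT (NOT p3 OR p2) AND NOT NOT p1 AND NOT (p2 AND p1)) OR p3   [double negation]
= ((NOT p3 OR NOT p2) AND (NOT p3 OR p2) AND NOT NOT p1 AND NOT (p2 AND p1)) OR p3   [double negation]
= ((NOT p3 OR NOT p2) AND (NOT p3 OR p2) AND p1 AND NOT (p2 AND p1)) OR p3   [double negation]
= ((NOT p3 OR NOT p2) AND (NOT p3 OR p2) AND p1 AND (NOT p2 OR NOT p1)) OR p3   [De Morgan]
= (NOT p3 AND NOT p3 AND p1 AND NOT p2) OR (NOT p3 AND NOT p3 AND p1 AND NOT p1) OR (NOT p3 AND p2 AND p1 AND NOT p2) OR (NOT p3 AND p2 AND p1 AND NOT p1) OR (NOT p2 AND NOT p3 AND p1 AND NOT p2) OR (NOT p2 AND NOT p3 AND p1 AND NOT p1) OR (NOT p2 AND p2 AND p1 AND NOT p2) OR (NOT p2 AND p2 AND p1 AND NOT p1) OR p3   [distribute AND over OR]
= (NOT p3 AND p1 AND NOT p2) OR p3   [simplify]

(NOT p3 AND p1 AND NOT p2) OR p3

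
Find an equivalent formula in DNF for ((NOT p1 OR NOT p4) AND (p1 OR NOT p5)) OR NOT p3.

(NOT p1 AND NOT p5) OR (NOT p4 AND p1) OR (NOT p4 AND NOT p5) OR NOT p3

((NOT p1 OR NOT p4) AND (p1 OR NOT p5)) OR NOT p3
≡ (NOT p1 AND p1) OR (NOT p1 AND NOT p5) OR (NOT p4 AND p1) OR (NOT p4 AND NOT p5) OR NOT p3   — distribute AND over OR
≡ (NOT p1 AND NOT p5) OR (NOT p4 AND p1) OR (NOT p4 AND NOT p5) OR NOT p3   — simplify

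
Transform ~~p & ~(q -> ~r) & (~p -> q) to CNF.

~~p & ~(q -> ~r) & (~p -> q)
⇔ ~~p & ~(~q | ~r) & (~p -> q)
⇔ ~~p & ~(~q | ~r) & (~~p | q)
⇔ p & ~(~q | ~r) & (~~p | q)
⇔ p & ~~q & ~~r & (~~p | q)
⇔ p & q & ~~r & (~~p | q)
⇔ p & q & r & (~~p | q)
⇔ p & q & r & (p | q)
⇔ p & q & r

p & q & r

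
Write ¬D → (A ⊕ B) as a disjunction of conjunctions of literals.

¬D → (A ⊕ B)
= ¬¬D ∨ (A ⊕ B)   [eliminate →]
= ¬¬D ∨ (A ∧ ¬B) ∨ (¬A ∧ B)   [expand ⊕]
= D ∨ (A ∧ ¬B) ∨ (¬A ∧ B)   [double negation]

D ∨ (A ∧ ¬B) ∨ (¬A ∧ B)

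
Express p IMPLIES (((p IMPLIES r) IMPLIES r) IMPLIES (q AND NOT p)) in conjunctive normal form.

p IMPLIES (((p IMPLIES r) IMPLIES r) IMPLIES (q AND NOT p))
= NOT p OR (((p IMPLIES r) IMPLIES r) IMPLIES (q AND NOT p))   [eliminate IMPLIES]
= NOT p OR NOT ((p IMPLIES r) IMPLIES r) OR (q AND NOT p)   [eliminate IMPLIES]
= NOT p OR NOT (NOT (p IMPLIES r) OR r) OR (q AND NOT p)   [eliminate IMPLIES]
= NOT p OR NOT (NOT (NOT p OR r) OR r) OR (q AND NOT p)   [eliminate IMPLIES]
= NOT p OR (NOT NOT (NOT p OR r) AND NOT r) OR (q AND NOT p)   [De Morgan]
= NOT p OR ((NOT p OR r) AND NOT r) OR (q AND NOT p)   [double negation]
= (NOT p OR NOT p OR r OR q) AND (NOT p OR NOT p OR r OR NOT p) AND (NOT p OR NOT r OR q) AND (NOT p OR NOT r OR NOT p)   [distribute OR over AND]
= (NOT p OR r) AND (NOT p OR NOT r)   [simplify]

(NOT p OR r) AND (NOT p OR NOT r)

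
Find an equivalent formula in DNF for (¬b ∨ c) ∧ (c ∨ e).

(¬b ∨ c) ∧ (c ∨ e)
≡ (¬b ∧ c) ∨ (¬b ∧ e) ∨ (c ∧ c) ∨ (c ∧ e)   [distribute ∧ over ∨]
≡ (¬b ∧ e) ∨ c   [simplify]

(¬b ∧ e) ∨ c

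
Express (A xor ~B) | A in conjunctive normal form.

(A xor ~B) | A
= ((A | ~B) & ~(A & ~B)) | A   [expand xor]
= ((A | ~B) & (~A | ~~B)) | A   [De Morgan]
= ((A | ~B) & (~A | B)) | A   [double negation]
= (A | ~B | A) & (~A | B | A)   [distribute | over &]
= A | ~B   [simplify]

A | ~B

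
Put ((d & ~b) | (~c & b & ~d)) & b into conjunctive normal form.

(d | ~c) & (~b | ~c) & (~b | ~d) & b

((d & ~b) | (~c & b & ~d)) & b
≡ (d | ~c) & (d | b) & (d | ~d) & (~b | ~c) & (~b | b) & (~b | ~d) & b   [distribute | over &]
≡ (d | ~c) & (~b | ~c) & (~b | ~d) & b   [simplify]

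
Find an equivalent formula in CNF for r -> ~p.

r -> ~p
≡ ~r | ~p   — eliminate ->

~r | ~p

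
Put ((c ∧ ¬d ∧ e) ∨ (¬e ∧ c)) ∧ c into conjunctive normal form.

c ∧ (¬d ∨ ¬e)

((c ∧ ¬d ∧ e) ∨ (¬e ∧ c)) ∧ c
≡ (c ∨ ¬e) ∧ (c ∨ c) ∧ (¬d ∨ ¬e) ∧ (¬d ∨ c) ∧ (e ∨ ¬e) ∧ (e ∨ c) ∧ c   [distribute ∨ over ∧]
≡ c ∧ (¬d ∨ ¬e)   [simplify]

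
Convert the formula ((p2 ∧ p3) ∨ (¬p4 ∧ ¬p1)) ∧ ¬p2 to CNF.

((p2 ∧ p3) ∨ (¬p4 ∧ ¬p1)) ∧ ¬p2
⇔ (p2 ∨ ¬p4) ∧ (p2 ∨ ¬p1) ∧ (p3 ∨ ¬p4) ∧ (p3 ∨ ¬p1) ∧ ¬p2   [distribute ∨ over ∧]

(p2 ∨ ¬p4) ∧ (p2 ∨ ¬p1) ∧ (p3 ∨ ¬p4) ∧ (p3 ∨ ¬p1) ∧ ¬p2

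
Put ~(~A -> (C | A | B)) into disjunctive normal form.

~A & ~C & ~B

~(~A -> (C | A | B))
≡ ~(~~A | C | A | B)   [eliminate ->]
≡ ~~~A & ~C & ~A & ~B   [De Morgan]
≡ ~A & ~C & ~A & ~B   [double negation]
≡ ~A & ~C & ~B   [simplify]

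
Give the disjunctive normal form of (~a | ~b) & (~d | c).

(~a & ~d) | (~a & c) | (~b & ~d) | (~b & c)

(~a | ~b) & (~d | c)
⇔ (~a & ~d) | (~a & c) | (~b & ~d) | (~b & c)   — distribute & over |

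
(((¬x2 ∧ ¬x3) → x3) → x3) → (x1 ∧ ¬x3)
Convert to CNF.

(x2 ∨ x3 ∨ x1) ∧ ¬x3

(((¬x2 ∧ ¬x3) → x3) → x3) → (x1 ∧ ¬x3)
⇔ ¬(((¬x2 ∧ ¬x3) → x3) → x3) ∨ (x1 ∧ ¬x3)   — eliminate →
⇔ ¬(¬((¬x2 ∧ ¬x3) → x3) ∨ x3) ∨ (x1 ∧ ¬x3)   — eliminate →
⇔ ¬(¬(¬(¬x2 ∧ ¬x3) ∨ x3) ∨ x3) ∨ (x1 ∧ ¬x3)   — eliminate →
⇔ (¬¬(¬(¬x2 ∧ ¬x3) ∨ x3) ∧ ¬x3) ∨ (x1 ∧ ¬x3)   — De Morgan
⇔ ((¬(¬x2 ∧ ¬x3) ∨ x3) ∧ ¬x3) ∨ (x1 ∧ ¬x3)   — double negation
⇔ ((¬¬x2 ∨ ¬¬x3 ∨ x3) ∧ ¬x3) ∨ (x1 ∧ ¬x3)   — De Morgan
⇔ ((x2 ∨ ¬¬x3 ∨ x3) ∧ ¬x3) ∨ (x1 ∧ ¬x3)   — double negation
⇔ ((x2 ∨ x3 ∨ x3) ∧ ¬x3) ∨ (x1 ∧ ¬x3)   — double negation
⇔ (x2 ∨ x3 ∨ x3 ∨ x1) ∧ (x2 ∨ x3 ∨ x3 ∨ ¬x3) ∧ (¬x3 ∨ x1) ∧ (¬x3 ∨ ¬x3)   — distribute ∨ over ∧
⇔ (x2 ∨ x3 ∨ x1) ∧ ¬x3   — simplify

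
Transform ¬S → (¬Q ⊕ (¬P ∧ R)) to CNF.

¬S → (¬Q ⊕ (¬P ∧ R))
≡ ¬¬S ∨ (¬Q ⊕ (¬P ∧ R))   — eliminate →
≡ ¬¬S ∨ ((¬Q ∨ (¬P ∧ R)) ∧ ¬(¬Q ∧ ¬P ∧ R))   — expand ⊕
≡ S ∨ ((¬Q ∨ (¬P ∧ R)) ∧ ¬(¬Q ∧ ¬P ∧ R))   — double negation
≡ S ∨ ((¬Q ∨ (¬P ∧ R)) ∧ (¬¬Q ∨ ¬¬P ∨ ¬R))   — De Morgan
≡ S ∨ ((¬Q ∨ (¬P ∧ R)) ∧ (Q ∨ ¬¬P ∨ ¬R))   — double negation
≡ S ∨ ((¬Q ∨ (¬P ∧ R)) ∧ (Q ∨ P ∨ ¬R))   — double negation
≡ (S ∨ ¬Q ∨ ¬P) ∧ (S ∨ ¬Q ∨ R) ∧ (S ∨ Q ∨ P ∨ ¬R)   — distribute ∨ over ∧

(S ∨ ¬Q ∨ ¬P) ∧ (S ∨ ¬Q ∨ R) ∧ (S ∨ Q ∨ P ∨ ¬R)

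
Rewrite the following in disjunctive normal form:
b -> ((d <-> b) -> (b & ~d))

~b | (b & ~d)

b -> ((d <-> b) -> (b & ~d))
⇔ ~b | ((d <-> b) -> (b & ~d))   [eliminate ->]
⇔ ~b | ~(d <-> b) | (b & ~d)   [eliminate ->]
⇔ ~b | ~((d -> b) & (b -> d)) | (b & ~d)   [eliminate <->]
⇔ ~b | ~((~d | b) & (b -> d)) | (b & ~d)   [eliminate ->]
⇔ ~b | ~((~d | b) & (~b | d)) | (b & ~d)   [eliminate ->]
⇔ ~b | ~(~d | b) | ~(~b | d) | (b & ~d)   [De Morgan]
⇔ ~b | (~~d & ~b) | ~(~b | d) | (b & ~d)   [De Morgan]
⇔ ~b | (d & ~b) | ~(~b | d) | (b & ~d)   [double negation]
⇔ ~b | (d & ~b) | (~~b & ~d) | (b & ~d)   [De Morgan]
⇔ ~b | (d & ~b) | (b & ~d) | (b & ~d)   [double negation]
⇔ ~b | (b & ~d)   [simplify]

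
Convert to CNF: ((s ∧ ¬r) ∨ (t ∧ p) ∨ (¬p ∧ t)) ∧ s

((s ∧ ¬r) ∨ (t ∧ p) ∨ (¬p ∧ t)) ∧ s
≡ (s ∨ t ∨ ¬p) ∧ (s ∨ t ∨ t) ∧ (s ∨ p ∨ ¬p) ∧ (s ∨ p ∨ t) ∧ (¬r ∨ t ∨ ¬p) ∧ (¬r ∨ t ∨ t) ∧ (¬r ∨ p ∨ ¬p) ∧ (¬r ∨ p ∨ t) ∧ s   (distribute ∨ over ∧)
≡ (¬r ∨ t) ∧ s   (simplify)

(¬r ∨ t) ∧ s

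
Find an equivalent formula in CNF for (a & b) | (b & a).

(a & b) | (b & a)
= (a | b) & (a | a) & (b | b) & (b | a)   [distribute | over &]
= a & b   [simplify]

a & b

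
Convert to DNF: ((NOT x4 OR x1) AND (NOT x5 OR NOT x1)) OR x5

(NOT x4 AND NOT x5) OR (NOT x4 AND NOT x1) OR (x1 AND NOT x5) OR x5

((NOT x4 OR x1) AND (NOT x5 OR NOT x1)) OR x5
≡ (NOT x4 AND NOT x5) OR (NOT x4 AND NOT x1) OR (x1 AND NOT x5) OR (x1 AND NOT x1) OR x5   — distribute AND over OR
≡ (NOT x4 AND NOT x5) OR (NOT x4 AND NOT x1) OR (x1 AND NOT x5) OR x5   — simplify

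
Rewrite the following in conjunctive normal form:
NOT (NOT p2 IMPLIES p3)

NOT (NOT p2 IMPLIES p3)
≡ NOT (NOT NOT p2 OR p3)   [eliminate IMPLIES]
≡ NOT NOT NOT p2 AND NOT p3   [De Morgan]
≡ NOT p2 AND NOT p3   [double negation]

NOT p2 AND NOT p3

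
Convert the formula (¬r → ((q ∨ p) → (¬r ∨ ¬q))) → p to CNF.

(¬r → ((q ∨ p) → (¬r ∨ ¬q))) → p
≡ ¬(¬r → ((q ∨ p) → (¬r ∨ ¬q))) ∨ p   [eliminate →]
≡ ¬(¬¬r ∨ ((q ∨ p) → (¬r ∨ ¬q))) ∨ p   [eliminate →]
≡ ¬(¬¬r ∨ ¬(q ∨ p) ∨ ¬r ∨ ¬q) ∨ p   [eliminate →]
≡ (¬¬¬r ∧ ¬¬(q ∨ p) ∧ ¬¬r ∧ ¬¬q) ∨ p   [De Morgan]
≡ (¬r ∧ ¬¬(q ∨ p) ∧ ¬¬r ∧ ¬¬q) ∨ p   [double negation]
≡ (¬r ∧ (q ∨ p) ∧ ¬¬r ∧ ¬¬q) ∨ p   [double negation]
≡ (¬r ∧ (q ∨ p) ∧ r ∧ ¬¬q) ∨ p   [double negation]
≡ (¬r ∧ (q ∨ p) ∧ r ∧ q) ∨ p   [double negation]
≡ (¬r ∨ p) ∧ (q ∨ p ∨ p) ∧ (r ∨ p) ∧ (q ∨ p)   [distribute ∨ over ∧]
≡ (¬r ∨ p) ∧ (q ∨ p) ∧ (r ∨ p)   [simplify]

(¬r ∨ p) ∧ (q ∨ p) ∧ (r ∨ p)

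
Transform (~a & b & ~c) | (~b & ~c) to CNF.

(~a | ~b) & ~c

(~a & b & ~c) | (~b & ~c)
= (~a | ~b) & (~a | ~c) & (b | ~b) & (b | ~c) & (~c | ~b) & (~c | ~c)   [distribute | over &]
= (~a | ~b) & ~c   [simplify]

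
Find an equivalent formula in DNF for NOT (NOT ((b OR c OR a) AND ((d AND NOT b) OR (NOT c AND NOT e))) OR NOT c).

NOT (NOT ((b OR c OR a) AND ((d AND NOT b) OR (NOT c AND NOT e))) OR NOT c)
⇔ NOT NOT ((b OR c OR a) AND ((d AND NOT b) OR (NOT c AND NOT e))) AND NOT NOT c   [De Morgan]
⇔ (b OR c OR a) AND ((d AND NOT b) OR (NOT c AND NOT e)) AND NOT NOT c   [double negation]
⇔ (b OR c OR a) AND ((d AND NOT b) OR (NOT c AND NOT e)) AND c   [double negation]
⇔ (b AND d AND NOT b AND c) OR (b AND NOT c AND NOT e AND c) OR (c AND d AND NOT b AND c) OR (c AND NOT c AND NOT e AND c) OR (a AND d AND NOT b AND c) OR (a AND NOT c AND NOT e AND c)   [distribute AND over OR]
⇔ c AND d AND NOT b   [simplify]

c AND d AND NOT b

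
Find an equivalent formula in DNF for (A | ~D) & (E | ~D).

(A | ~D) & (E | ~D)
≡ (A & E) | (A & ~D) | (~D & E) | (~D & ~D)
≡ (A & E) | ~D

(A & E) | ~D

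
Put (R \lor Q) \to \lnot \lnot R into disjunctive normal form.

(\lnot R \land \lnot Q) \lor R

(R \lor Q) \to \lnot \lnot R
≡ \lnot (R \lor Q) \lor \lnot \lnot R   [eliminate \to]
≡ (\lnot R \land \lnot Q) \lor \lnot \lnot R   [De Morgan]
≡ (\lnot R \land \lnot Q) \lor R   [double negation]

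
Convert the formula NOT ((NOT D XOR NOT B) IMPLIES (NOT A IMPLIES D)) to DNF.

NOT ((NOT D XOR NOT B) IMPLIES (NOT A IMPLIES D))
≡ NOT (NOT (NOT D XOR NOT B) OR (NOT A IMPLIES D))   [eliminate IMPLIES]
≡ NOT (NOT ((NOT D AND NOT NOT B) OR (NOT NOT D AND NOT B)) OR (NOT A IMPLIES D))   [expand XOR]
≡ NOT (NOT ((NOT D AND NOT NOT B) OR (NOT NOT D AND NOT B)) OR NOT NOT A OR D)   [eliminate IMPLIES]
≡ NOT NOT ((NOT D AND NOT NOT B) OR (NOT NOT D AND NOT B)) AND NOT NOT NOT A AND NOT D   [De Morgan]
≡ ((NOT D AND NOT NOT B) OR (NOT NOT D AND NOT B)) AND NOT NOT NOT A AND NOT D   [double negation]
≡ ((NOT D AND B) OR (NOT NOT D AND NOT B)) AND NOT NOT NOT A AND NOT D   [double negation]
≡ ((NOT D AND B) OR (D AND NOT B)) AND NOT NOT NOT A AND NOT D   [double negation]
≡ ((NOT D AND B) OR (D AND NOT B)) AND NOT A AND NOT D   [double negation]
≡ (NOT D AND B AND NOT A AND NOT D) OR (D AND NOT B AND NOT A AND NOT D)   [distribute AND over OR]
≡ NOT D AND B AND NOT A   [simplify]

NOT D AND B AND NOT A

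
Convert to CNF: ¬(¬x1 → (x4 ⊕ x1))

¬x1 ∧ (¬x4 ∨ x1)

¬(¬x1 → (x4 ⊕ x1))
⇔ ¬(¬¬x1 ∨ (x4 ⊕ x1))   — eliminate →
⇔ ¬(¬¬x1 ∨ ((x4 ∨ x1) ∧ ¬(x4 ∧ x1)))   — expand ⊕
⇔ ¬¬¬x1 ∧ ¬((x4 ∨ x1) ∧ ¬(x4 ∧ x1))   — De Morgan
⇔ ¬x1 ∧ ¬((x4 ∨ x1) ∧ ¬(x4 ∧ x1))   — double negation
⇔ ¬x1 ∧ (¬(x4 ∨ x1) ∨ ¬¬(x4 ∧ x1))   — De Morgan
⇔ ¬x1 ∧ ((¬x4 ∧ ¬x1) ∨ ¬¬(x4 ∧ x1))   — De Morgan
⇔ ¬x1 ∧ ((¬x4 ∧ ¬x1) ∨ (x4 ∧ x1))   — double negation
⇔ ¬x1 ∧ (¬x4 ∨ x4) ∧ (¬x4 ∨ x1) ∧ (¬x1 ∨ x4) ∧ (¬x1 ∨ x1)   — distribute ∨ over ∧
⇔ ¬x1 ∧ (¬x4 ∨ x1)   — simplify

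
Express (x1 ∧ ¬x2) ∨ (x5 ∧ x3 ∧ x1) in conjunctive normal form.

(x1 ∧ ¬x2) ∨ (x5 ∧ x3 ∧ x1)
⇔ (x1 ∨ x5) ∧ (x1 ∨ x3) ∧ (x1 ∨ x1) ∧ (¬x2 ∨ x5) ∧ (¬x2 ∨ x3) ∧ (¬x2 ∨ x1)   [distribute ∨ over ∧]
⇔ x1 ∧ (¬x2 ∨ x5) ∧ (¬x2 ∨ x3)   [simplify]

x1 ∧ (¬x2 ∨ x5) ∧ (¬x2 ∨ x3)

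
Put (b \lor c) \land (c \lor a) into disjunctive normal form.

(b \lor c) \land (c \lor a)
= (b \land c) \lor (b \land a) \lor (c \land c) \lor (c \land a)   [distribute \land over \lor]
= (b \land a) \lor c   [simplify]

(b \land a) \lor c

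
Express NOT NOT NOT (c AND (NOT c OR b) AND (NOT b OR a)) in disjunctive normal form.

NOT NOT NOT (c AND (NOT c OR b) AND (NOT b OR a))
= NOT (c AND (NOT c OR b) AND (NOT b OR a))   (double negation)
= NOT c OR NOT (NOT c OR b) OR NOT (NOT b OR a)   (De Morgan)
= NOT c OR (NOT NOT c AND NOT b) OR NOT (NOT b OR a)   (De Morgan)
= NOT c OR (c AND NOT b) OR NOT (NOT b OR a)   (double negation)
= NOT c OR (c AND NOT b) OR (NOT NOT b AND NOT a)   (De Morgan)
= NOT c OR (c AND NOT b) OR (b AND NOT a)   (double negation)

NOT c OR (c AND NOT b) OR (b AND NOT a)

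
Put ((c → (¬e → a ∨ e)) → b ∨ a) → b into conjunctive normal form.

(¬c ∨ e ∨ a ∨ b) ∧ (¬a ∨ b)

((c → (¬e → a ∨ e)) → b ∨ a) → b
= ¬((c → (¬e → a ∨ e)) → b ∨ a) ∨ b   — eliminate →
= ¬(¬(c → (¬e → a ∨ e)) ∨ b ∨ a) ∨ b   — eliminate →
= ¬(¬(¬c ∨ (¬e → a ∨ e)) ∨ b ∨ a) ∨ b   — eliminate →
= ¬(¬(¬c ∨ ¬¬e ∨ a ∨ e) ∨ b ∨ a) ∨ b   — eliminate →
= ¬¬(¬c ∨ ¬¬e ∨ a ∨ e) ∧ ¬b ∧ ¬a ∨ b   — De Morgan
= (¬c ∨ ¬¬e ∨ a ∨ e) ∧ ¬b ∧ ¬a ∨ b   — double negation
= (¬c ∨ e ∨ a ∨ e) ∧ ¬b ∧ ¬a ∨ b   — double negation
= (¬c ∨ e ∨ a ∨ e ∨ b) ∧ (¬b ∨ b) ∧ (¬a ∨ b)   — distribute ∨ over ∧
= (¬c ∨ e ∨ a ∨ b) ∧ (¬a ∨ b)   — simplify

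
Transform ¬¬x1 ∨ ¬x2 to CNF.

¬¬x1 ∨ ¬x2
≡ x1 ∨ ¬x2

x1 ∨ ¬x2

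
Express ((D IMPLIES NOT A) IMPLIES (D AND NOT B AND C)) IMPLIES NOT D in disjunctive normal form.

NOT D OR (NOT A AND B) OR (NOT A AND NOT C)

((D IMPLIES NOT A) IMPLIES (D AND NOT B AND C)) IMPLIES NOT D
≡ NOT ((D IMPLIES NOT A) IMPLIES (D AND NOT B AND C)) OR NOT D   (eliminate IMPLIES)
≡ NOT (NOT (D IMPLIES NOT A) OR (D AND NOT B AND C)) OR NOT D   (eliminate IMPLIES)
≡ NOT (NOT (NOT D OR NOT A) OR (D AND NOT B AND C)) OR NOT D   (eliminate IMPLIES)
≡ (NOT NOT (NOT D OR NOT A) AND NOT (D AND NOT B AND C)) OR NOT D   (De Morgan)
≡ ((NOT D OR NOT A) AND NOT (D AND NOT B AND C)) OR NOT D   (double negation)
≡ ((NOT D OR NOT A) AND (NOT D OR NOT NOT B OR NOT C)) OR NOT D   (De Morgan)
≡ ((NOT D OR NOT A) AND (NOT D OR B OR NOT C)) OR NOT D   (double negation)
≡ (NOT D AND NOT D) OR (NOT D AND B) OR (NOT D AND NOT C) OR (NOT A AND NOT D) OR (NOT A AND B) OR (NOT A AND NOT C) OR NOT D   (distribute AND over OR)
≡ NOT D OR (NOT A AND B) OR (NOT A AND NOT C)   (simplify)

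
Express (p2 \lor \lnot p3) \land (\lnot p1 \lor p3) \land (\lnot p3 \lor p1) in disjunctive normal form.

(p2 \lor \lnot p3) \land (\lnot p1 \lor p3) \land (\lnot p3 \lor p1)
= (p2 \land \lnot p1 \land \lnot p3) \lor (p2 \land \lnot p1 \land p1) \lor (p2 \land p3 \land \lnot p3) \lor (p2 \land p3 \land p1) \lor (\lnot p3 \land \lnot p1 \land \lnot p3) \lor (\lnot p3 \land \lnot p1 \land p1) \lor (\lnot p3 \land p3 \land \lnot p3) \lor (\lnot p3 \land p3 \land p1)   [distribute \land over \lor]
= (p2 \land p3 \land p1) \lor (\lnot p3 \land \lnot p1)   [simplify]

(p2 \land p3 \land p1) \lor (\lnot p3 \land \lnot p1)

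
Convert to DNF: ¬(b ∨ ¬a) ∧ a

¬b ∧ a

¬(b ∨ ¬a) ∧ a
= ¬b ∧ ¬¬a ∧ a   (De Morgan)
= ¬b ∧ a ∧ a   (double negation)
= ¬b ∧ a   (simplify)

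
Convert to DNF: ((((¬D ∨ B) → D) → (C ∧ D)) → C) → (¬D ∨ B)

((((¬D ∨ B) → D) → (C ∧ D)) → C) → (¬D ∨ B)
= ¬((((¬D ∨ B) → D) → (C ∧ D)) → C) ∨ ¬D ∨ B   [eliminate →]
= ¬(¬(((¬D ∨ B) → D) → (C ∧ D)) ∨ C) ∨ ¬D ∨ B   [eliminate →]
= ¬(¬(¬((¬D ∨ B) → D) ∨ (C ∧ D)) ∨ C) ∨ ¬D ∨ B   [eliminate →]
= ¬(¬(¬(¬(¬D ∨ B) ∨ D) ∨ (C ∧ D)) ∨ C) ∨ ¬D ∨ B   [eliminate →]
= (¬¬(¬(¬(¬D ∨ B) ∨ D) ∨ (C ∧ D)) ∧ ¬C) ∨ ¬D ∨ B   [De Morgan]
= ((¬(¬(¬D ∨ B) ∨ D) ∨ (C ∧ D)) ∧ ¬C) ∨ ¬D ∨ B   [double negation]
= (((¬¬(¬D ∨ B) ∧ ¬D) ∨ (C ∧ D)) ∧ ¬C) ∨ ¬D ∨ B   [De Morgan]
= ((((¬D ∨ B) ∧ ¬D) ∨ (C ∧ D)) ∧ ¬C) ∨ ¬D ∨ B   [double negation]
= (¬D ∧ ¬D ∧ ¬C) ∨ (B ∧ ¬D ∧ ¬C) ∨ (C ∧ D ∧ ¬C) ∨ ¬D ∨ B   [distribute ∧ over ∨]
= ¬D ∨ B   [simplify]

¬D ∨ B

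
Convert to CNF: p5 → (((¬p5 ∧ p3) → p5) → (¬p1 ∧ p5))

p5 → (((¬p5 ∧ p3) → p5) → (¬p1 ∧ p5))
⇔ ¬p5 ∨ (((¬p5 ∧ p3) → p5) → (¬p1 ∧ p5))   [eliminate →]
⇔ ¬p5 ∨ ¬((¬p5 ∧ p3) → p5) ∨ (¬p1 ∧ p5)   [eliminate →]
⇔ ¬p5 ∨ ¬(¬(¬p5 ∧ p3) ∨ p5) ∨ (¬p1 ∧ p5)   [eliminate →]
⇔ ¬p5 ∨ (¬¬(¬p5 ∧ p3) ∧ ¬p5) ∨ (¬p1 ∧ p5)   [De Morgan]
⇔ ¬p5 ∨ (¬p5 ∧ p3 ∧ ¬p5) ∨ (¬p1 ∧ p5)   [double negation]
⇔ (¬p5 ∨ ¬p5 ∨ ¬p1) ∧ (¬p5 ∨ ¬p5 ∨ p5) ∧ (¬p5 ∨ p3 ∨ ¬p1) ∧ (¬p5 ∨ p3 ∨ p5) ∧ (¬p5 ∨ ¬p5 ∨ ¬p1) ∧ (¬p5 ∨ ¬p5 ∨ p5)   [distribute ∨ over ∧]
⇔ ¬p5 ∨ ¬p1   [simplify]

¬p5 ∨ ¬p1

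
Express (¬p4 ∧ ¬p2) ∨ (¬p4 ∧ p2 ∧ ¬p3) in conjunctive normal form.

(¬p4 ∧ ¬p2) ∨ (¬p4 ∧ p2 ∧ ¬p3)
⇔ (¬p4 ∨ ¬p4) ∧ (¬p4 ∨ p2) ∧ (¬p4 ∨ ¬p3) ∧ (¬p2 ∨ ¬p4) ∧ (¬p2 ∨ p2) ∧ (¬p2 ∨ ¬p3)   [distribute ∨ over ∧]
⇔ ¬p4 ∧ (¬p2 ∨ ¬p3)   [simplify]

¬p4 ∧ (¬p2 ∨ ¬p3)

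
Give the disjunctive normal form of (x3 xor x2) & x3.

(x3 xor x2) & x3
≡ ((x3 & ~x2) | (~x3 & x2)) & x3   — expand xor
≡ (x3 & ~x2 & x3) | (~x3 & x2 & x3)   — distribute & over |
≡ x3 & ~x2   — simplify

x3 & ~x2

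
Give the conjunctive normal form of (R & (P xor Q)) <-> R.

(R & (P xor Q)) <-> R
= ((R & (P xor Q)) -> R) & (R -> (R & (P xor Q)))   [eliminate <->]
= (~(R & (P xor Q)) | R) & (R -> (R & (P xor Q)))   [eliminate ->]
= (~(R & (P | Q) & ~(P & Q)) | R) & (R -> (R & (P xor Q)))   [expand xor]
= (~(R & (P | Q) & ~(P & Q)) | R) & (~R | (R & (P xor Q)))   [eliminate ->]
= (~(R & (P | Q) & ~(P & Q)) | R) & (~R | (R & (P | Q) & ~(P & Q)))   [expand xor]
= (~R | ~(P | Q) | ~~(P & Q) | R) & (~R | (R & (P | Q) & ~(P & Q)))   [De Morgan]
= (~R | (~P & ~Q) | ~~(P & Q) | R) & (~R | (R & (P | Q) & ~(P & Q)))   [De Morgan]
= (~R | (~P & ~Q) | (P & Q) | R) & (~R | (R & (P | Q) & ~(P & Q)))   [double negation]
= (~R | (~P & ~Q) | (P & Q) | R) & (~R | (R & (P | Q) & (~P | ~Q)))   [De Morgan]
= (~R | ~P | P | R) & (~R | ~P | Q | R) & (~R | ~Q | P | R) & (~R | ~Q | Q | R) & (~R | R) & (~R | P | Q) & (~R | ~P | ~Q)   [distribute | over &]
= (~R | P | Q) & (~R | ~P | ~Q)   [simplify]

(~R | P | Q) & (~R | ~P | ~Q)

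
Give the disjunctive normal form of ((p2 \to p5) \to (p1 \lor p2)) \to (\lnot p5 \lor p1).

(\lnot p2 \land \lnot p1) \lor \lnot p5 \lor p1

((p2 \to p5) \to (p1 \lor p2)) \to (\lnot p5 \lor p1)
≡ \lnot ((p2 \to p5) \to (p1 \lor p2)) \lor \lnot p5 \lor p1   [eliminate \to]
≡ \lnot (\lnot (p2 \to p5) \lor p1 \lor p2) \lor \lnot p5 \lor p1   [eliminate \to]
≡ \lnot (\lnot (\lnot p2 \lor p5) \lor p1 \lor p2) \lor \lnot p5 \lor p1   [eliminate \to]
≡ (\lnot \lnot (\lnot p2 \lor p5) \land \lnot p1 \land \lnot p2) \lor \lnot p5 \lor p1   [De Morgan]
≡ ((\lnot p2 \lor p5) \land \lnot p1 \land \lnot p2) \lor \lnot p5 \lor p1   [double negation]
≡ (\lnot p2 \land \lnot p1 \land \lnot p2) \lor (p5 \land \lnot p1 \land \lnot p2) \lor \lnot p5 \lor p1   [distribute \land over \lor]
≡ (\lnot p2 \land \lnot p1) \lor \lnot p5 \lor p1   [simplify]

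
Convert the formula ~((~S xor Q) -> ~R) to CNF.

(~S | Q) & (S | ~Q) & R

~((~S xor Q) -> ~R)
= ~(~(~S xor Q) | ~R)   (eliminate ->)
= ~(~((~S | Q) & ~(~S & Q)) | ~R)   (expand xor)
= ~~((~S | Q) & ~(~S & Q)) & ~~R   (De Morgan)
= (~S | Q) & ~(~S & Q) & ~~R   (double negation)
= (~S | Q) & (~~S | ~Q) & ~~R   (De Morgan)
= (~S | Q) & (S | ~Q) & ~~R   (double negation)
= (~S | Q) & (S | ~Q) & R   (double negation)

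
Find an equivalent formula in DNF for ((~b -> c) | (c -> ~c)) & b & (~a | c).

(b & ~a) | (b & c)

((~b -> c) | (c -> ~c)) & b & (~a | c)
⇔ (~~b | c | (c -> ~c)) & b & (~a | c)   [eliminate ->]
⇔ (~~b | c | ~c | ~c) & b & (~a | c)   [eliminate ->]
⇔ (b | c | ~c | ~c) & b & (~a | c)   [double negation]
⇔ (b & b & ~a) | (b & b & c) | (c & b & ~a) | (c & b & c) | (~c & b & ~a) | (~c & b & c) | (~c & b & ~a) | (~c & b & c)   [distribute & over |]
⇔ (b & ~a) | (b & c)   [simplify]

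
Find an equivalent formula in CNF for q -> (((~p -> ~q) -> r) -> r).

~q | p | r

q -> (((~p -> ~q) -> r) -> r)
= ~q | (((~p -> ~q) -> r) -> r)
= ~q | ~((~p -> ~q) -> r) | r
= ~q | ~(~(~p -> ~q) | r) | r
= ~q | ~(~(~~p | ~q) | r) | r
= ~q | (~~(~~p | ~q) & ~r) | r
= ~q | ((~~p | ~q) & ~r) | r
= ~q | ((p | ~q) & ~r) | r
= (~q | p | ~q | r) & (~q | ~r | r)
= ~q | p | r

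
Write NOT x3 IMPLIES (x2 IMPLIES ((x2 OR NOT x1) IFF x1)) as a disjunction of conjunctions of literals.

NOT x3 IMPLIES (x2 IMPLIES ((x2 OR NOT x1) IFF x1))
≡ NOT NOT x3 OR (x2 IMPLIES ((x2 OR NOT x1) IFF x1))   [eliminate IMPLIES]
≡ NOT NOT x3 OR NOT x2 OR ((x2 OR NOT x1) IFF x1)   [eliminate IMPLIES]
≡ NOT NOT x3 OR NOT x2 OR (((x2 OR NOT x1) IMPLIES x1) AND (x1 IMPLIES (x2 OR NOT x1)))   [eliminate IFF]
≡ NOT NOT x3 OR NOT x2 OR ((NOT (x2 OR NOT x1) OR x1) AND (x1 IMPLIES (x2 OR NOT x1)))   [eliminate IMPLIES]
≡ NOT NOT x3 OR NOT x2 OR ((NOT (x2 OR NOT x1) OR x1) AND (NOT x1 OR x2 OR NOT x1))   [eliminate IMPLIES]
≡ x3 OR NOT x2 OR ((NOT (x2 OR NOT x1) OR x1) AND (NOT x1 OR x2 OR NOT x1))   [double negation]
≡ x3 OR NOT x2 OR (((NOT x2 AND NOT NOT x1) OR x1) AND (NOT x1 OR x2 OR NOT x1))   [De Morgan]
≡ x3 OR NOT x2 OR (((NOT x2 AND x1) OR x1) AND (NOT x1 OR x2 OR NOT x1))   [double negation]
≡ x3 OR NOT x2 OR (NOT x2 AND x1 AND NOT x1) OR (NOT x2 AND x1 AND x2) OR (NOT x2 AND x1 AND NOT x1) OR (x1 AND NOT x1) OR (x1 AND x2) OR (x1 AND NOT x1)   [distribute AND over OR]
≡ x3 OR NOT x2 OR (x1 AND x2)   [simplify]

x3 OR NOT x2 OR (x1 AND x2)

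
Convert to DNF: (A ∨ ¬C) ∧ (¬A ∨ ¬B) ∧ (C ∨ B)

(A ∨ ¬C) ∧ (¬A ∨ ¬B) ∧ (C ∨ B)
≡ (A ∧ ¬A ∧ C) ∨ (A ∧ ¬A ∧ B) ∨ (A ∧ ¬B ∧ C) ∨ (A ∧ ¬B ∧ B) ∨ (¬C ∧ ¬A ∧ C) ∨ (¬C ∧ ¬A ∧ B) ∨ (¬C ∧ ¬B ∧ C) ∨ (¬C ∧ ¬B ∧ B)   [distribute ∧ over ∨]
≡ (A ∧ ¬B ∧ C) ∨ (¬C ∧ ¬A ∧ B)   [simplify]

(A ∧ ¬B ∧ C) ∨ (¬C ∧ ¬A ∧ B)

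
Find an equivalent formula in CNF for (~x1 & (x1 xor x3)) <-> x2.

(x1 | ~x3 | x2) & (~x2 | ~x1) & (~x2 | x1 | x3)

(~x1 & (x1 xor x3)) <-> x2
⇔ ((~x1 & (x1 xor x3)) -> x2) & (x2 -> (~x1 & (x1 xor x3)))   [eliminate <->]
⇔ (~(~x1 & (x1 xor x3)) | x2) & (x2 -> (~x1 & (x1 xor x3)))   [eliminate ->]
⇔ (~(~x1 & (x1 | x3) & ~(x1 & x3)) | x2) & (x2 -> (~x1 & (x1 xor x3)))   [expand xor]
⇔ (~(~x1 & (x1 | x3) & ~(x1 & x3)) | x2) & (~x2 | (~x1 & (x1 xor x3)))   [eliminate ->]
⇔ (~(~x1 & (x1 | x3) & ~(x1 & x3)) | x2) & (~x2 | (~x1 & (x1 | x3) & ~(x1 & x3)))   [expand xor]
⇔ (~~x1 | ~(x1 | x3) | ~~(x1 & x3) | x2) & (~x2 | (~x1 & (x1 | x3) & ~(x1 & x3)))   [De Morgan]
⇔ (x1 | ~(x1 | x3) | ~~(x1 & x3) | x2) & (~x2 | (~x1 & (x1 | x3) & ~(x1 & x3)))   [double negation]
⇔ (x1 | (~x1 & ~x3) | ~~(x1 & x3) | x2) & (~x2 | (~x1 & (x1 | x3) & ~(x1 & x3)))   [De Morgan]
⇔ (x1 | (~x1 & ~x3) | (x1 & x3) | x2) & (~x2 | (~x1 & (x1 | x3) & ~(x1 & x3)))   [double negation]
⇔ (x1 | (~x1 & ~x3) | (x1 & x3) | x2) & (~x2 | (~x1 & (x1 | x3) & (~x1 | ~x3)))   [De Morgan]
⇔ (x1 | ~x1 | x1 | x2) & (x1 | ~x1 | x3 | x2) & (x1 | ~x3 | x1 | x2) & (x1 | ~x3 | x3 | x2) & (~x2 | ~x1) & (~x2 | x1 | x3) & (~x2 | ~x1 | ~x3)   [distribute | over &]
⇔ (x1 | ~x3 | x2) & (~x2 | ~x1) & (~x2 | x1 | x3)   [simplify]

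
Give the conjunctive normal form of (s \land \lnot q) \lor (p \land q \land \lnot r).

(s \lor p) \land (s \lor q) \land (s \lor \lnot r) \land (\lnot q \lor p) \land (\lnot q \lor \lnot r)

(s \land \lnot q) \lor (p \land q \land \lnot r)
= (s \lor p) \land (s \lor q) \land (s \lor \lnot r) \land (\lnot q \lor p) \land (\lnot q \lor q) \land (\lnot q \lor \lnot r)   — distribute \lor over \land
= (s \lor p) \land (s \lor q) \land (s \lor \lnot r) \land (\lnot q \lor p) \land (\lnot q \lor \lnot r)   — simplify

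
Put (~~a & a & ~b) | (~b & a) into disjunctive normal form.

(~~a & a & ~b) | (~b & a)
≡ (a & a & ~b) | (~b & a)   (double negation)
≡ a & ~b   (simplify)

a & ~b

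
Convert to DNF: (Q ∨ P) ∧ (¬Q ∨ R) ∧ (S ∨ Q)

(Q ∨ P) ∧ (¬Q ∨ R) ∧ (S ∨ Q)
≡ (Q ∧ ¬Q ∧ S) ∨ (Q ∧ ¬Q ∧ Q) ∨ (Q ∧ R ∧ S) ∨ (Q ∧ R ∧ Q) ∨ (P ∧ ¬Q ∧ S) ∨ (P ∧ ¬Q ∧ Q) ∨ (P ∧ R ∧ S) ∨ (P ∧ R ∧ Q)   — distribute ∧ over ∨
≡ (Q ∧ R) ∨ (P ∧ ¬Q ∧ S) ∨ (P ∧ R ∧ S)   — simplify

(Q ∧ R) ∨ (P ∧ ¬Q ∧ S) ∨ (P ∧ R ∧ S)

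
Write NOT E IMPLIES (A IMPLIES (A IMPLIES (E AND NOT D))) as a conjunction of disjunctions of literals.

NOT E IMPLIES (A IMPLIES (A IMPLIES (E AND NOT D)))
≡ NOT NOT E OR (A IMPLIES (A IMPLIES (E AND NOT D)))   — eliminate IMPLIES
≡ NOT NOT E OR NOT A OR (A IMPLIES (E AND NOT D))   — eliminate IMPLIES
≡ NOT NOT E OR NOT A OR NOT A OR (E AND NOT D)   — eliminate IMPLIES
≡ E OR NOT A OR NOT A OR (E AND NOT D)   — double negation
≡ (E OR NOT A OR NOT A OR E) AND (E OR NOT A OR NOT A OR NOT D)   — distribute OR over AND
≡ E OR NOT A   — simplify

E OR NOT A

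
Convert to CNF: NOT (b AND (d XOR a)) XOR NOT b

(NOT b OR NOT d OR a) AND (NOT b OR NOT a OR d) AND b

NOT (b AND (d XOR a)) XOR NOT b
≡ (NOT (b AND (d XOR a)) OR NOT b) AND NOT (NOT (b AND (d XOR a)) AND NOT b)   [expand XOR]
≡ (NOT (b AND (d OR a) AND NOT (d AND a)) OR NOT b) AND NOT (NOT (b AND (d XOR a)) AND NOT b)   [expand XOR]
≡ (NOT (b AND (d OR a) AND NOT (d AND a)) OR NOT b) AND NOT (NOT (b AND (d OR a) AND NOT (d AND a)) AND NOT b)   [expand XOR]
≡ (NOT b OR NOT (d OR a) OR NOT NOT (d AND a) OR NOT b) AND NOT (NOT (b AND (d OR a) AND NOT (d AND a)) AND NOT b)   [De Morgan]
≡ (NOT b OR (NOT d AND NOT a) OR NOT NOT (d AND a) OR NOT b) AND NOT (NOT (b AND (d OR a) AND NOT (d AND a)) AND NOT b)   [De Morgan]
≡ (NOT b OR (NOT d AND NOT a) OR (d AND a) OR NOT b) AND NOT (NOT (b AND (d OR a) AND NOT (d AND a)) AND NOT b)   [double negation]
≡ (NOT b OR (NOT d AND NOT a) OR (d AND a) OR NOT b) AND (NOT NOT (b AND (d OR a) AND NOT (d AND a)) OR NOT NOT b)   [De Morgan]
≡ (NOT b OR (NOT d AND NOT a) OR (d AND a) OR NOT b) AND ((b AND (d OR a) AND NOT (d AND a)) OR NOT NOT b)   [double negation]
≡ (NOT b OR (NOT d AND NOT a) OR (d AND a) OR NOT b) AND ((b AND (d OR a) AND (NOT d OR NOT a)) OR NOT NOT b)   [De Morgan]
≡ (NOT b OR (NOT d AND NOT a) OR (d AND a) OR NOT b) AND ((b AND (d OR a) AND (NOT d OR NOT a)) OR b)   [double negation]
≡ (NOT b OR NOT d OR d OR NOT b) AND (NOT b OR NOT d OR a OR NOT b) AND (NOT b OR NOT a OR d OR NOT b) AND (NOT b OR NOT a OR a OR NOT b) AND (b OR b) AND (d OR a OR b) AND (NOT d OR NOT a OR b)   [distribute OR over AND]
≡ (NOT b OR NOT d OR a) AND (NOT b OR NOT a OR d) AND b   [simplify]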